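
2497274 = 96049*26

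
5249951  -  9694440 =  - 4444489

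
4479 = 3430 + 1049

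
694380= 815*852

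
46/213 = 46/213=   0.22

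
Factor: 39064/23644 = 38/23 = 2^1 *19^1*23^( - 1)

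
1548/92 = 16+19/23 = 16.83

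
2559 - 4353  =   -1794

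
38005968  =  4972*7644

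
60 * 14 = 840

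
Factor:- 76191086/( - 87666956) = 38095543/43833478  =  2^( - 1 ) * 13^( - 1)*109^( - 1)*313^1*15467^(- 1 )*121711^1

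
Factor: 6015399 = 3^1*13^1*17^1*43^1* 211^1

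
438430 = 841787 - 403357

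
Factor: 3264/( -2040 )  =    -  2^3*5^( - 1) = - 8/5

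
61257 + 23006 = 84263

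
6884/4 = 1721 = 1721.00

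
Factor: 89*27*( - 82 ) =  - 197046=-2^1* 3^3*41^1 * 89^1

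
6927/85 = 81 + 42/85 = 81.49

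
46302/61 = 46302/61 = 759.05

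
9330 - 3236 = 6094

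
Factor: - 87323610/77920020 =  - 2910787/2597334 = - 2^( - 1)*3^ (-1 )*11^1*71^1*227^( - 1) * 1907^( - 1 )*3727^1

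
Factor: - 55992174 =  - 2^1*3^1*7^1*37^1*137^1*263^1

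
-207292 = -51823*4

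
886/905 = 886/905 = 0.98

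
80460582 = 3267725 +77192857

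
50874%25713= 25161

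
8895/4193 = 2 + 509/4193 = 2.12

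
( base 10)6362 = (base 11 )4864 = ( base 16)18da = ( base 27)8JH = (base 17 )1504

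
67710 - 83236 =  - 15526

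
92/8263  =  92/8263 = 0.01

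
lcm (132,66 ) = 132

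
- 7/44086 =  - 1 + 6297/6298 = - 0.00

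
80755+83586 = 164341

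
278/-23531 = -278/23531 = -0.01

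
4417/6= 4417/6=736.17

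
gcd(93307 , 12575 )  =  1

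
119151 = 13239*9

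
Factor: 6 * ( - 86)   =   -516 = - 2^2*3^1*43^1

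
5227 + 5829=11056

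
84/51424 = 21/12856 = 0.00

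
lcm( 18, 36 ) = 36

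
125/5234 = 125/5234 = 0.02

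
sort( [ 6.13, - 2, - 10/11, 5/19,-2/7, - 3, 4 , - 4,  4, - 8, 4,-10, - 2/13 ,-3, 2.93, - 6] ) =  [ - 10, - 8, - 6, - 4,-3, - 3, - 2, - 10/11 , - 2/7, - 2/13,5/19, 2.93,4,  4, 4, 6.13 ] 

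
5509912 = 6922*796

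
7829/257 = 30 + 119/257  =  30.46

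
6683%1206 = 653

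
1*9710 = 9710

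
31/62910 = 31/62910=   0.00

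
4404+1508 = 5912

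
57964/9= 57964/9   =  6440.44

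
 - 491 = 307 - 798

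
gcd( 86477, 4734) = 1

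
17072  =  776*22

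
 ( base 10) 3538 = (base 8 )6722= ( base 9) 4761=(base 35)2V3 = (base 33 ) 387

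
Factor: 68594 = 2^1*34297^1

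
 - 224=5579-5803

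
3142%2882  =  260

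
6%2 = 0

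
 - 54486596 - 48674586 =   -  103161182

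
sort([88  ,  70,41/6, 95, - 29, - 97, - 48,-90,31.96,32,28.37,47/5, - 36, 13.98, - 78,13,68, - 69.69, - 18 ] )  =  [ - 97 ,-90,-78,-69.69, - 48,-36, - 29, - 18, 41/6 , 47/5,  13,13.98, 28.37,31.96,32,68, 70,88,95 ]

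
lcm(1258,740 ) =12580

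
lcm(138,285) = 13110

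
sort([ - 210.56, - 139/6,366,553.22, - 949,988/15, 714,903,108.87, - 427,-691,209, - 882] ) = [ - 949, - 882, - 691, - 427,-210.56, - 139/6,  988/15,108.87, 209,366,553.22,714, 903 ] 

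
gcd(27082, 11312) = 2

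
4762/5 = 952  +  2/5 = 952.40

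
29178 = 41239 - 12061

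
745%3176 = 745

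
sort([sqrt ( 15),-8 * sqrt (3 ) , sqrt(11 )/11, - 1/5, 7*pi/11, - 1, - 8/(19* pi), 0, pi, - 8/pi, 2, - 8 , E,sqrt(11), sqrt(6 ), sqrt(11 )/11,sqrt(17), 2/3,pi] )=[  -  8 * sqrt( 3), - 8, - 8/pi , - 1, - 1/5, - 8/(19 * pi), 0, sqrt ( 11 ) /11, sqrt(11 ) /11,  2/3, 7 * pi/11, 2,sqrt( 6 ), E, pi, pi,sqrt(11),sqrt( 15), sqrt(17)]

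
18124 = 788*23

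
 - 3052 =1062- 4114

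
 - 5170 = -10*517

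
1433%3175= 1433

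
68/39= 68/39  =  1.74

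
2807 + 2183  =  4990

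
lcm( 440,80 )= 880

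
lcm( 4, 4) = 4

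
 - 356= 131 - 487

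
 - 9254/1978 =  - 5 + 318/989=- 4.68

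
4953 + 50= 5003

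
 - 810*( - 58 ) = 46980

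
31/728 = 31/728 = 0.04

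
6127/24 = 255+7/24  =  255.29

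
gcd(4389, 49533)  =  627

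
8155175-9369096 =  - 1213921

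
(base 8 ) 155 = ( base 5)414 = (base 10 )109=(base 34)37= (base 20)59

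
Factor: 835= 5^1*167^1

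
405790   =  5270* 77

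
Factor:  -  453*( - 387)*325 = 3^3 * 5^2*13^1*43^1*151^1 =56976075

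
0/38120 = 0 = 0.00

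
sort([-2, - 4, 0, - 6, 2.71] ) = [  -  6,- 4, - 2,  0,2.71 ] 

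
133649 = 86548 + 47101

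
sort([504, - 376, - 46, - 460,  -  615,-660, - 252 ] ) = [ - 660, - 615,-460 , -376 , - 252, - 46, 504] 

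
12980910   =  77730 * 167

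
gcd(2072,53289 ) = 1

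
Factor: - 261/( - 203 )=9/7 = 3^2 * 7^ (  -  1)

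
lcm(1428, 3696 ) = 62832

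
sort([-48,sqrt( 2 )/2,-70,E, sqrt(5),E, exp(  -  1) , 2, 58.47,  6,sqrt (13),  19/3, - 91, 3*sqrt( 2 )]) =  [-91,-70,-48, exp( - 1 ), sqrt( 2) /2, 2, sqrt(5),  E , E,sqrt( 13 ),  3* sqrt( 2),  6, 19/3,58.47]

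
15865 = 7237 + 8628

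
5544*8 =44352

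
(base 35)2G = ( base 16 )56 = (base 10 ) 86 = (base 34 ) 2I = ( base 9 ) 105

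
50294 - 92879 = - 42585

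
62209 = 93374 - 31165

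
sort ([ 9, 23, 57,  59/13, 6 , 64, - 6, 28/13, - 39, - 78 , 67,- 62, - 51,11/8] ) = [ - 78,  -  62,-51, - 39, - 6,11/8, 28/13,59/13, 6,9,23, 57,64, 67]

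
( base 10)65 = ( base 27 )2B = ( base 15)45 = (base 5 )230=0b1000001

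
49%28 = 21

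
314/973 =314/973 = 0.32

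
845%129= 71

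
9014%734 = 206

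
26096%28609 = 26096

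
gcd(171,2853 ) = 9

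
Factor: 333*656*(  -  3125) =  -2^4 * 3^2 * 5^5*37^1*41^1 =- 682650000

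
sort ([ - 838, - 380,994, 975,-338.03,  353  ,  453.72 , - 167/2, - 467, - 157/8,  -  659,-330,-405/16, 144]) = [ - 838, - 659, - 467, - 380, -338.03, - 330, - 167/2,  -  405/16, - 157/8, 144,353,453.72,  975,994 ] 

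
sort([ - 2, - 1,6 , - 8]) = [-8 , - 2,  -  1,6 ]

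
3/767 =3/767 = 0.00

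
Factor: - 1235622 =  - 2^1 * 3^1 * 205937^1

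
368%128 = 112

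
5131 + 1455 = 6586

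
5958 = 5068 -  - 890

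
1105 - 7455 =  - 6350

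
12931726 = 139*93034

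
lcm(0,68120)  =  0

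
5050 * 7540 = 38077000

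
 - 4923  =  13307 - 18230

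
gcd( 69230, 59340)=9890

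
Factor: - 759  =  -3^1*11^1*23^1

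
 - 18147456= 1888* ( - 9612)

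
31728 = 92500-60772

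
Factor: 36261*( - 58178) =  - 2109592458=- 2^1*3^3*17^1 * 19^1 * 79^1*1531^1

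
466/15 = 466/15 = 31.07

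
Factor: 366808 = 2^3*13^1*3527^1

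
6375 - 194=6181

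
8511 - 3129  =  5382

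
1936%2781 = 1936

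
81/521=81/521 = 0.16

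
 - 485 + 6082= 5597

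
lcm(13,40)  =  520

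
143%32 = 15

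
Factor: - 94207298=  - 2^1*47103649^1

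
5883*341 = 2006103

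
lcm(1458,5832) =5832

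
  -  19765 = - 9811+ - 9954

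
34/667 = 34/667 =0.05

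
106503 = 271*393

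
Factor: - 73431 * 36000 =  - 2^5*3^4 *5^3*41^1*199^1 =-2643516000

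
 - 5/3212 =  - 1 + 3207/3212 = - 0.00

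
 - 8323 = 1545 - 9868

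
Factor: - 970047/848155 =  - 3^2 *5^(-1)*7^( - 1 )*11^( - 1)*13^1*2203^(-1)*8291^1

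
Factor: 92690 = 2^1*5^1*13^1*23^1*31^1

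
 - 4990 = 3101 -8091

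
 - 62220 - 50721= - 112941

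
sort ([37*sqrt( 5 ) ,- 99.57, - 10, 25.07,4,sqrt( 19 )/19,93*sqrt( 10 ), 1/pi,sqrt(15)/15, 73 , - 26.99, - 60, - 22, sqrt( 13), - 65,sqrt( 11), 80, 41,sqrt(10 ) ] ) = [ - 99.57,-65, - 60, - 26.99, - 22, - 10,sqrt(19)/19,  sqrt(15 ) /15, 1/pi , sqrt ( 10),sqrt( 11 ),sqrt(13 ), 4, 25.07, 41,73,  80  ,  37*sqrt( 5), 93*sqrt (10) ] 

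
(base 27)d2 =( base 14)1b3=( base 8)541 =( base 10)353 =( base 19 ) ib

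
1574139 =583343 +990796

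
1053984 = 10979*96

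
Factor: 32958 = 2^1*3^2*1831^1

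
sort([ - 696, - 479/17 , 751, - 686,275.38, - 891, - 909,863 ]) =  [ - 909, - 891 , - 696, - 686, - 479/17,275.38 , 751, 863 ] 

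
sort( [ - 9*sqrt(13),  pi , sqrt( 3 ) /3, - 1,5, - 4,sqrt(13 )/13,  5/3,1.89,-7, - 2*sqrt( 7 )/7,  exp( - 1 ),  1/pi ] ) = [ - 9*sqrt( 13 ), - 7, - 4 , - 1, - 2* sqrt (7) /7 , sqrt( 13 ) /13,  1/pi,  exp( -1 ), sqrt( 3 ) /3, 5/3 , 1.89,  pi,5] 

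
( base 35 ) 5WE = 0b1110001011011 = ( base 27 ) 9PN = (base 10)7259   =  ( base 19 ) 1121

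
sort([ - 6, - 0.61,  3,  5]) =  [ - 6, - 0.61, 3,5]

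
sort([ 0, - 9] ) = [-9,0]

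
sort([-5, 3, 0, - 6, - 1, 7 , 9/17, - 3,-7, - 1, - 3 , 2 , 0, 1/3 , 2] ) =[ - 7, - 6,  -  5, - 3,  -  3,  -  1, - 1, 0, 0, 1/3, 9/17,2, 2, 3, 7]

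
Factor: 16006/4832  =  53/16 = 2^( - 4 )*53^1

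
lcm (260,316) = 20540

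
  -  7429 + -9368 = -16797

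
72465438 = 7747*9354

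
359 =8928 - 8569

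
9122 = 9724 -602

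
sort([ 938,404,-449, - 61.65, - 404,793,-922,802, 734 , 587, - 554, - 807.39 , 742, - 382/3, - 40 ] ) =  [ - 922, - 807.39, - 554,-449,-404 , - 382/3, - 61.65,-40,404,587, 734,742,793,802,  938]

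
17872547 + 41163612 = 59036159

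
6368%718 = 624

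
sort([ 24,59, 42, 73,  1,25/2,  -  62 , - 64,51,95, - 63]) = [-64, - 63, - 62, 1,25/2,24,42, 51,59,73,95]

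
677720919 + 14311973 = 692032892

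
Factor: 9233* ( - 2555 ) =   -  23590315 = - 5^1*7^2*73^1*1319^1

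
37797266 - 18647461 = 19149805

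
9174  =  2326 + 6848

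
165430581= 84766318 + 80664263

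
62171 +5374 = 67545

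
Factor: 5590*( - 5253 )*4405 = -129349609350 = -2^1*3^1 *5^2*13^1*17^1  *43^1*103^1 *881^1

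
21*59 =1239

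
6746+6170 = 12916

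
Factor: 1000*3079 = 2^3*5^3 * 3079^1 = 3079000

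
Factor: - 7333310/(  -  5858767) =2^1 * 5^1*23^( - 1 )*254729^( - 1)* 733331^1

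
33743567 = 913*36959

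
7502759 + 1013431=8516190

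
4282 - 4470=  - 188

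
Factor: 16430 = 2^1*5^1 * 31^1  *53^1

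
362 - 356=6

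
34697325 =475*73047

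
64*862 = 55168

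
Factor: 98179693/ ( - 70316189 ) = - 41^( - 1)*83^(-1 )*2237^1*20663^( - 1)*43889^1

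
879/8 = 879/8 = 109.88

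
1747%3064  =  1747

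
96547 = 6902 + 89645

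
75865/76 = 75865/76 = 998.22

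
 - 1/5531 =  - 1 + 5530/5531 = - 0.00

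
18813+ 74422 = 93235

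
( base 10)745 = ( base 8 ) 1351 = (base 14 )3B3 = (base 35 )LA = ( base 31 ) O1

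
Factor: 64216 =2^3*23^1 * 349^1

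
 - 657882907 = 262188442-920071349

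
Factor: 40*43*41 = 2^3*5^1*41^1*43^1 = 70520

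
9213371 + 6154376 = 15367747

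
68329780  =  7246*9430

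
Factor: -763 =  - 7^1*109^1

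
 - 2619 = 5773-8392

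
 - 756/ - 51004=189/12751 = 0.01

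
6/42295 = 6/42295 = 0.00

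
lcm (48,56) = 336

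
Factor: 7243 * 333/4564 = 2411919/4564 =2^ ( - 2) * 3^2*7^ ( - 1)*37^1 * 163^(-1) * 7243^1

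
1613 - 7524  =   - 5911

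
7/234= 7/234 = 0.03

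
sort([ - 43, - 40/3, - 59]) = [ - 59 , - 43, - 40/3]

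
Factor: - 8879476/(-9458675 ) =2^2*5^(-2)*19^(-1)*19913^(-1 )*  2219869^1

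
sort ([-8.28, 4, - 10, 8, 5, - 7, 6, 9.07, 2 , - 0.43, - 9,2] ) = [ -10,- 9, - 8.28,  -  7, - 0.43, 2,2, 4, 5,  6,8, 9.07] 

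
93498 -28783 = 64715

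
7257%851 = 449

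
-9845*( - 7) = 68915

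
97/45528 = 97/45528 = 0.00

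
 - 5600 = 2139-7739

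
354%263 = 91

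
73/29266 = 73/29266= 0.00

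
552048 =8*69006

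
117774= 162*727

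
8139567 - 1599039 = 6540528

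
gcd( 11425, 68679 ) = 1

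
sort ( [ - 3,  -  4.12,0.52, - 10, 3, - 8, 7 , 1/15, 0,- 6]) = [ - 10, - 8 ,  -  6, - 4.12,  -  3, 0,1/15,0.52, 3, 7 ] 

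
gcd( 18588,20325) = 3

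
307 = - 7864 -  - 8171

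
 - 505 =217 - 722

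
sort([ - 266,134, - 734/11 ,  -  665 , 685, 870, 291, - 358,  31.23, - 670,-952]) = [ - 952,-670,-665, - 358, - 266, - 734/11 , 31.23, 134 , 291, 685,870]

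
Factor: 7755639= 3^1  *  607^1*4259^1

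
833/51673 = 833/51673 = 0.02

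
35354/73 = 484 + 22/73 = 484.30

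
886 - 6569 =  - 5683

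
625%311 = 3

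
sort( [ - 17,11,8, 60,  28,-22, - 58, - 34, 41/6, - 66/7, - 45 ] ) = [-58,  -  45,-34,  -  22, - 17, - 66/7,41/6 , 8, 11,28, 60 ] 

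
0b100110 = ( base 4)212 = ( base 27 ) 1B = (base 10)38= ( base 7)53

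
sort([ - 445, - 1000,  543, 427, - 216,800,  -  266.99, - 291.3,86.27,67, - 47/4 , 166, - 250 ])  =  [  -  1000 ,  -  445, - 291.3, - 266.99, - 250 , - 216, - 47/4,67 , 86.27, 166,427,543,  800]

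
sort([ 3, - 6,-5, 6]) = [ - 6, - 5, 3,6]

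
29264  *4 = 117056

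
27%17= 10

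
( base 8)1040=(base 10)544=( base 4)20200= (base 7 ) 1405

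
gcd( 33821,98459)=1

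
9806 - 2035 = 7771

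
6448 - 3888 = 2560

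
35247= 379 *93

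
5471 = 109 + 5362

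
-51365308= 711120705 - 762486013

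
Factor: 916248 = 2^3 * 3^1 * 38177^1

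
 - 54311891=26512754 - 80824645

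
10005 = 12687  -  2682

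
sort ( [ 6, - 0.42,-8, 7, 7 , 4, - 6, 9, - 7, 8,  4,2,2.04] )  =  [-8,-7, - 6,- 0.42,  2,2.04,4, 4,6,7, 7,8, 9 ] 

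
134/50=2+17/25 = 2.68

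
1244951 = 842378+402573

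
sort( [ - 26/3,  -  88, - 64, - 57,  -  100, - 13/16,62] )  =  [ - 100, - 88, - 64, - 57,-26/3 , - 13/16, 62] 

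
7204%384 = 292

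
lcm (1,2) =2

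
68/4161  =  68/4161=0.02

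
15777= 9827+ 5950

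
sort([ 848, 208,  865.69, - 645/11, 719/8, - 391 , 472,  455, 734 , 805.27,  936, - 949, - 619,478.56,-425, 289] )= [  -  949, - 619, - 425, -391, - 645/11, 719/8,208 , 289, 455,472, 478.56,  734,805.27,848,  865.69,936]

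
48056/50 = 961+3/25 = 961.12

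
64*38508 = 2464512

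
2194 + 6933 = 9127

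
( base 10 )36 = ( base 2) 100100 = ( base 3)1100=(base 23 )1D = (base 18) 20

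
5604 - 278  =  5326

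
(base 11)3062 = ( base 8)7735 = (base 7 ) 14561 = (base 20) a31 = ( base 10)4061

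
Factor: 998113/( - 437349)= -3^( - 1)*11^(  -  1 )*29^( - 1)*109^1*457^(  -  1) *9157^1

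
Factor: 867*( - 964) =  - 835788 = - 2^2*3^1*17^2*241^1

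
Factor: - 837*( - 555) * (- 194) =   -  90119790 = - 2^1*3^4*5^1*31^1*37^1*97^1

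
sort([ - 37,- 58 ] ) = [ - 58, -37 ] 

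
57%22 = 13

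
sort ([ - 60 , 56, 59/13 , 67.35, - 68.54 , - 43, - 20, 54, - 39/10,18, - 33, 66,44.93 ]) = [ - 68.54, - 60, -43, - 33 , - 20, - 39/10, 59/13, 18,44.93, 54, 56, 66, 67.35]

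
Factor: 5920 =2^5 * 5^1*37^1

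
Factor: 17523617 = 17^1 * 1030801^1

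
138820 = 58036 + 80784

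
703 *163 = 114589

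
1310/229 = 1310/229= 5.72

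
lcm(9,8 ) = 72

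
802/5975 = 802/5975 = 0.13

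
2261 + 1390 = 3651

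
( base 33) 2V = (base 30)37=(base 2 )1100001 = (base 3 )10121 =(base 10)97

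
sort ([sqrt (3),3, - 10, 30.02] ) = [-10, sqrt( 3 ) , 3, 30.02 ] 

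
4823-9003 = -4180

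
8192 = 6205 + 1987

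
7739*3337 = 25825043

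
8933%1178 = 687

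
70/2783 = 70/2783 = 0.03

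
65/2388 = 65/2388 = 0.03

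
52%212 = 52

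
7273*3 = 21819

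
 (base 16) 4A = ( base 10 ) 74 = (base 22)38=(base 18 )42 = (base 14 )54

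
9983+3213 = 13196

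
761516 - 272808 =488708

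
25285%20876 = 4409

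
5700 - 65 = 5635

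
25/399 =25/399 = 0.06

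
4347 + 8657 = 13004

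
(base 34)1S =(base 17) 3B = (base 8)76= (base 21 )2K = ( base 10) 62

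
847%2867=847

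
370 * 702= 259740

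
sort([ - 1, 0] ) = [ - 1, 0] 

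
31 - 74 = -43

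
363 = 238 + 125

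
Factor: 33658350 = 2^1*3^1 * 5^2 * 11^1*  20399^1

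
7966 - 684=7282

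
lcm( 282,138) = 6486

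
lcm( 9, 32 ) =288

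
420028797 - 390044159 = 29984638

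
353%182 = 171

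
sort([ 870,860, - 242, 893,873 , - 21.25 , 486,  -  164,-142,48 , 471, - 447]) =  [ - 447, - 242, - 164, - 142,-21.25, 48,  471,  486, 860,870, 873,893] 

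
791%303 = 185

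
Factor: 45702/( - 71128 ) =-2^ ( - 2 )* 3^2*17^(-1) *523^( - 1)*2539^1 =- 22851/35564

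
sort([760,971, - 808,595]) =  [ - 808,595, 760, 971 ]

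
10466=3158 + 7308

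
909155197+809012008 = 1718167205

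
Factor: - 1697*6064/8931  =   - 2^4*3^( - 1)*13^( - 1 ) * 229^(- 1 )*379^1*1697^1 = - 10290608/8931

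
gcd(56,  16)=8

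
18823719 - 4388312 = 14435407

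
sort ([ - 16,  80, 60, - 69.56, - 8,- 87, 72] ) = [  -  87, - 69.56, - 16, - 8,60, 72,80]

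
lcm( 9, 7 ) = 63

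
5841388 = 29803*196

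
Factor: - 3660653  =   - 3660653^1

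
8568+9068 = 17636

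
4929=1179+3750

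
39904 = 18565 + 21339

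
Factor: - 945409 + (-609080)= - 3^2  *172721^1 = - 1554489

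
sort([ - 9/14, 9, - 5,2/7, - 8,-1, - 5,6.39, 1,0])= [ - 8, - 5 , - 5,  -  1, - 9/14,0, 2/7,1, 6.39,9]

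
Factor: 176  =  2^4 * 11^1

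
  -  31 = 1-32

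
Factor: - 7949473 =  - 7^1*131^1*8669^1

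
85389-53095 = 32294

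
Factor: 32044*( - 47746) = - 1529972824 = - 2^3*8011^1*23873^1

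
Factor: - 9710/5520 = -2^(  -  3)*3^(-1)  *23^(  -  1 )*971^1 = - 971/552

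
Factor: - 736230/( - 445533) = 2^1*5^1*97^1 * 587^( - 1) = 970/587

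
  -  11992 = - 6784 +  - 5208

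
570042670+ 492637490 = 1062680160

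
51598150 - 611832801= - 560234651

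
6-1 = 5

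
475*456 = 216600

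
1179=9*131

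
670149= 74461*9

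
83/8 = 83/8 = 10.38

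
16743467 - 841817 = 15901650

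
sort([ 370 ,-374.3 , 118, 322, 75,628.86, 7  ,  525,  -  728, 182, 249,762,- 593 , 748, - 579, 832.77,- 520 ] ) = [ -728, - 593,  -  579, - 520, - 374.3,7,  75, 118, 182,249,322,370,525,628.86, 748,762, 832.77 ] 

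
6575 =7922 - 1347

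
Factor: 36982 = 2^1*11^1 * 41^2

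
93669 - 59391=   34278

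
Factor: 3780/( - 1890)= -2 =-2^1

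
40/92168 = 5/11521 = 0.00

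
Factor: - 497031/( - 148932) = 2^( - 2 )*3^( - 2 ) *7^( - 1)*29^2= 841/252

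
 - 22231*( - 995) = 22119845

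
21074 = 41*514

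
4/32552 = 1/8138  =  0.00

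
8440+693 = 9133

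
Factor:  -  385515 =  - 3^2*5^1 *13^1*659^1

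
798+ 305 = 1103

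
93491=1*93491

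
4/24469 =4/24469 = 0.00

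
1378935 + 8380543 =9759478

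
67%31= 5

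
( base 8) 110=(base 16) 48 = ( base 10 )72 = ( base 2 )1001000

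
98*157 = 15386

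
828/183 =276/61 = 4.52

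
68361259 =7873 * 8683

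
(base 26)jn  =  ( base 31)GL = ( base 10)517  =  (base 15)247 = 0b1000000101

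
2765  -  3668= -903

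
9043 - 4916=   4127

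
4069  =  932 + 3137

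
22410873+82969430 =105380303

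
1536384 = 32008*48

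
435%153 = 129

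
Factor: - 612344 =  - 2^3*76543^1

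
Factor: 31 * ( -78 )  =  -2418  =  - 2^1*3^1*13^1*31^1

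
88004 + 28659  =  116663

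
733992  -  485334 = 248658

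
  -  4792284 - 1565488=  - 6357772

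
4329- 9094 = -4765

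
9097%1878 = 1585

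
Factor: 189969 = 3^1*  13^1*4871^1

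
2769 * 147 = 407043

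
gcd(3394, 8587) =1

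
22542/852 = 26 +65/142 = 26.46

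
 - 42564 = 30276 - 72840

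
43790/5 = 8758 = 8758.00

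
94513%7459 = 5005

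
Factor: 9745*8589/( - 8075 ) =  - 3^1*5^( - 1 )*7^1*17^ ( - 1)*19^ ( - 1 )*409^1 * 1949^1 = - 16739961/1615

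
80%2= 0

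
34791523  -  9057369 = 25734154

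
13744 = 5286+8458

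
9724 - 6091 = 3633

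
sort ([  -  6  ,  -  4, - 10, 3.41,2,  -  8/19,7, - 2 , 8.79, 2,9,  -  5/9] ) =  [- 10 , - 6,-4,-2,-5/9,-8/19,2 , 2,3.41,7 , 8.79,9 ] 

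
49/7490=7/1070 = 0.01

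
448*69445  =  31111360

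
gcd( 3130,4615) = 5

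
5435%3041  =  2394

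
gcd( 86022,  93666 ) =6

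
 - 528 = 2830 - 3358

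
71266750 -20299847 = 50966903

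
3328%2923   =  405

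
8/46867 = 8/46867 = 0.00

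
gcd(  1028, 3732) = 4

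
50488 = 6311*8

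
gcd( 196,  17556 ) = 28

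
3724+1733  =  5457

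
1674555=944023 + 730532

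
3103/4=775 + 3/4 = 775.75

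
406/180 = 2+ 23/90 = 2.26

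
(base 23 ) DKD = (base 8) 16266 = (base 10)7350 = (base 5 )213400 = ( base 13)3465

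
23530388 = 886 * 26558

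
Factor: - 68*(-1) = 68 = 2^2*17^1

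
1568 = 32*49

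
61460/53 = 1159+33/53 = 1159.62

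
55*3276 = 180180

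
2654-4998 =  - 2344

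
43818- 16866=26952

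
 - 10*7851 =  - 78510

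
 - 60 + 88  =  28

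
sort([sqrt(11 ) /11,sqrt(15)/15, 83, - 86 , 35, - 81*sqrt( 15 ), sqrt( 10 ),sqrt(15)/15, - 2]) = [ - 81*sqrt( 15 ), - 86, - 2,sqrt(15)/15, sqrt( 15 )/15,sqrt( 11 )/11,sqrt(10),35,83 ]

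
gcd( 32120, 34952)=8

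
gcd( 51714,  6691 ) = 1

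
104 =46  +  58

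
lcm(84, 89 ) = 7476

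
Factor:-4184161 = -19^1*349^1*631^1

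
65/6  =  65/6 = 10.83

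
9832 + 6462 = 16294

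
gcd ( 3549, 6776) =7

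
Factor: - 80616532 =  -2^2 * 20154133^1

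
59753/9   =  6639+2/9 = 6639.22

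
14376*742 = 10666992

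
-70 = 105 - 175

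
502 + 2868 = 3370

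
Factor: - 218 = -2^1*109^1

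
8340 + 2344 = 10684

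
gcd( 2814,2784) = 6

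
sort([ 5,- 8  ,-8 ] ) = [ - 8,- 8,  5 ] 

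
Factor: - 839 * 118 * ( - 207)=2^1*3^2 * 23^1*59^1*839^1  =  20493414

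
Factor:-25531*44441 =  - 1134623171 = - 11^2*19^1*211^1*2339^1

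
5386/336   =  2693/168=16.03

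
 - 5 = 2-7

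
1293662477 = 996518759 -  - 297143718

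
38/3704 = 19/1852 = 0.01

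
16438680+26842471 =43281151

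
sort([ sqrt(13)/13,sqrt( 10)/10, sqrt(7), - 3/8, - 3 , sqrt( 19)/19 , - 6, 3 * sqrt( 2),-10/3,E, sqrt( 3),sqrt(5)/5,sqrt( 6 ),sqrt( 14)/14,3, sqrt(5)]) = [ - 6, - 10/3, - 3, - 3/8, sqrt( 19)/19, sqrt( 14 ) /14,  sqrt(13)/13,sqrt(10)/10,sqrt( 5) /5,sqrt ( 3), sqrt( 5),sqrt( 6), sqrt ( 7 ),E,3, 3 *sqrt(2)]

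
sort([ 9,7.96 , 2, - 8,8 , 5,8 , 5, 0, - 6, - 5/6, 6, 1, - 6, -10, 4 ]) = [ - 10 , - 8, -6, - 6, - 5/6,0, 1  ,  2, 4,  5,  5,6, 7.96, 8,8, 9 ]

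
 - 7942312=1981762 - 9924074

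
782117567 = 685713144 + 96404423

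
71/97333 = 71/97333 = 0.00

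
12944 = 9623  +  3321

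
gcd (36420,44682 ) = 6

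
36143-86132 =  - 49989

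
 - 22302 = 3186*( - 7 ) 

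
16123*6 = 96738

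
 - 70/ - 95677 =70/95677 =0.00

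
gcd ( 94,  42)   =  2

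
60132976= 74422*808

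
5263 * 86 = 452618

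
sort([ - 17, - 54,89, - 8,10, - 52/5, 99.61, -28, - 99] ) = [ - 99, - 54, - 28, - 17, - 52/5, - 8 , 10,89,99.61]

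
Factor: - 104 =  - 2^3 * 13^1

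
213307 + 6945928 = 7159235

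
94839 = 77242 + 17597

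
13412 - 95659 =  - 82247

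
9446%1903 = 1834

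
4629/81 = 1543/27 = 57.15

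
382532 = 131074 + 251458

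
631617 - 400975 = 230642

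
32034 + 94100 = 126134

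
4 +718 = 722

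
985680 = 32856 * 30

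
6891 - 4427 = 2464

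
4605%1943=719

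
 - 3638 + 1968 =-1670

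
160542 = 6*26757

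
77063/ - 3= -25688 + 1/3=-25687.67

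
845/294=845/294 = 2.87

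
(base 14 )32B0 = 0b10001001001010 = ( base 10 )8778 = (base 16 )224A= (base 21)JJ0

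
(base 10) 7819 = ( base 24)ddj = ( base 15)24b4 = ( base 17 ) 1a0g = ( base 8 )17213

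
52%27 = 25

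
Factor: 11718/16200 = 217/300 =2^( - 2)*3^ ( - 1 )*5^(  -  2)*7^1*31^1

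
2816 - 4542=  - 1726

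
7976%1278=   308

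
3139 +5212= 8351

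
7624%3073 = 1478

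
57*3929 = 223953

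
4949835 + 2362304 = 7312139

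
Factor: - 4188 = - 2^2*3^1*349^1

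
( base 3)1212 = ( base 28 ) 1m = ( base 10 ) 50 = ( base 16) 32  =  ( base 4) 302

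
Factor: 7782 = 2^1*3^1*1297^1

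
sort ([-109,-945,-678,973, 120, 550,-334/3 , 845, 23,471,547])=[-945 ,-678, - 334/3, - 109, 23,120, 471,  547 , 550, 845,973]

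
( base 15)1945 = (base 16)1559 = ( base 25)8IF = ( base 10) 5465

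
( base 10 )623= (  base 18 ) 1GB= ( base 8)1157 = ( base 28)m7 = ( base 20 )1b3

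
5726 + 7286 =13012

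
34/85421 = 34/85421 = 0.00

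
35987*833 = 29977171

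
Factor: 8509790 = 2^1*5^1*850979^1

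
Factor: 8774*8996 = 78930904= 2^3*13^1*41^1 * 107^1*173^1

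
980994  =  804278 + 176716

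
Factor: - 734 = -2^1*367^1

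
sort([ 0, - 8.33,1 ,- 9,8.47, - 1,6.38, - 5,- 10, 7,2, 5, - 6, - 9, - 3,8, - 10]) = [ - 10, - 10, - 9, - 9, - 8.33, - 6, - 5, - 3, - 1,  0,  1,2,5,6.38, 7, 8,8.47]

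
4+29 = 33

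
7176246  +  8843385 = 16019631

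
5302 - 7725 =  - 2423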